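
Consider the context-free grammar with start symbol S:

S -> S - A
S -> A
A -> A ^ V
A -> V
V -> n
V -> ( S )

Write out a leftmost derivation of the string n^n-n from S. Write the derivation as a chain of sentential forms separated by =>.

S => S-A   [S -> S - A]
S-A => A-A   [S -> A]
A-A => A^V-A   [A -> A ^ V]
A^V-A => V^V-A   [A -> V]
V^V-A => n^V-A   [V -> n]
n^V-A => n^n-A   [V -> n]
n^n-A => n^n-V   [A -> V]
n^n-V => n^n-n   [V -> n]

S => S-A => A-A => A^V-A => V^V-A => n^V-A => n^n-A => n^n-V => n^n-n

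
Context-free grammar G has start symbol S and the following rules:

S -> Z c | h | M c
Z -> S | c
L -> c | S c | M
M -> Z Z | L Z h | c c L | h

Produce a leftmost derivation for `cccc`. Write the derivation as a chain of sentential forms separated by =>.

S=>Zc=>Sc=>Zcc=>Scc=>Zccc=>cccc

S => Zc   [S -> Z c]
Zc => Sc   [Z -> S]
Sc => Zcc   [S -> Z c]
Zcc => Scc   [Z -> S]
Scc => Zccc   [S -> Z c]
Zccc => cccc   [Z -> c]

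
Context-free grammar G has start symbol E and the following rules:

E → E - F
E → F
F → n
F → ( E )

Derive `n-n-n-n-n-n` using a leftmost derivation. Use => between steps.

E => E-F => E-F-F => E-F-F-F => E-F-F-F-F => E-F-F-F-F-F => F-F-F-F-F-F => n-F-F-F-F-F => n-n-F-F-F-F => n-n-n-F-F-F => n-n-n-n-F-F => n-n-n-n-n-F => n-n-n-n-n-n

E => E-F   [E → E - F]
E-F => E-F-F   [E → E - F]
E-F-F => E-F-F-F   [E → E - F]
E-F-F-F => E-F-F-F-F   [E → E - F]
E-F-F-F-F => E-F-F-F-F-F   [E → E - F]
E-F-F-F-F-F => F-F-F-F-F-F   [E → F]
F-F-F-F-F-F => n-F-F-F-F-F   [F → n]
n-F-F-F-F-F => n-n-F-F-F-F   [F → n]
n-n-F-F-F-F => n-n-n-F-F-F   [F → n]
n-n-n-F-F-F => n-n-n-n-F-F   [F → n]
n-n-n-n-F-F => n-n-n-n-n-F   [F → n]
n-n-n-n-n-F => n-n-n-n-n-n   [F → n]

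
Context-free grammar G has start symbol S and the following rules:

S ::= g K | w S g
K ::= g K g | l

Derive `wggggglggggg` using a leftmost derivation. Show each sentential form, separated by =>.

S => wSg => wgKg => wggKgg => wgggKggg => wggggKgggg => wgggggKggggg => wggggglggggg

S => wSg   [S ::= w S g]
wSg => wgKg   [S ::= g K]
wgKg => wggKgg   [K ::= g K g]
wggKgg => wgggKggg   [K ::= g K g]
wgggKggg => wggggKgggg   [K ::= g K g]
wggggKgggg => wgggggKggggg   [K ::= g K g]
wgggggKggggg => wggggglggggg   [K ::= l]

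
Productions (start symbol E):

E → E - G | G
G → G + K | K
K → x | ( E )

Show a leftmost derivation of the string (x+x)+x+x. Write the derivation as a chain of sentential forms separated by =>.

E => G => G+K => G+K+K => K+K+K => (E)+K+K => (G)+K+K => (G+K)+K+K => (K+K)+K+K => (x+K)+K+K => (x+x)+K+K => (x+x)+x+K => (x+x)+x+x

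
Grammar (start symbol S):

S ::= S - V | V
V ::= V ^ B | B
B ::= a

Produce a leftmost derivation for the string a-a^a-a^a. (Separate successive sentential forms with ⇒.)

S ⇒ S-V   [S ::= S - V]
S-V ⇒ S-V-V   [S ::= S - V]
S-V-V ⇒ V-V-V   [S ::= V]
V-V-V ⇒ B-V-V   [V ::= B]
B-V-V ⇒ a-V-V   [B ::= a]
a-V-V ⇒ a-V^B-V   [V ::= V ^ B]
a-V^B-V ⇒ a-B^B-V   [V ::= B]
a-B^B-V ⇒ a-a^B-V   [B ::= a]
a-a^B-V ⇒ a-a^a-V   [B ::= a]
a-a^a-V ⇒ a-a^a-V^B   [V ::= V ^ B]
a-a^a-V^B ⇒ a-a^a-B^B   [V ::= B]
a-a^a-B^B ⇒ a-a^a-a^B   [B ::= a]
a-a^a-a^B ⇒ a-a^a-a^a   [B ::= a]

S ⇒ S-V ⇒ S-V-V ⇒ V-V-V ⇒ B-V-V ⇒ a-V-V ⇒ a-V^B-V ⇒ a-B^B-V ⇒ a-a^B-V ⇒ a-a^a-V ⇒ a-a^a-V^B ⇒ a-a^a-B^B ⇒ a-a^a-a^B ⇒ a-a^a-a^a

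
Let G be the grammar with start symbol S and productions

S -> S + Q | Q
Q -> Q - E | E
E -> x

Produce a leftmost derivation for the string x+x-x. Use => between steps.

S=>S+Q=>Q+Q=>E+Q=>x+Q=>x+Q-E=>x+E-E=>x+x-E=>x+x-x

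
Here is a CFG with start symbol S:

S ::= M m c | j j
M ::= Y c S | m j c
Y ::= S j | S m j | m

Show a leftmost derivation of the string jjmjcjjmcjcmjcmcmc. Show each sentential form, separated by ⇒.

S ⇒ Mmc   [S ::= M m c]
Mmc ⇒ YcSmc   [M ::= Y c S]
YcSmc ⇒ SjcSmc   [Y ::= S j]
SjcSmc ⇒ MmcjcSmc   [S ::= M m c]
MmcjcSmc ⇒ YcSmcjcSmc   [M ::= Y c S]
YcSmcjcSmc ⇒ SmjcSmcjcSmc   [Y ::= S m j]
SmjcSmcjcSmc ⇒ jjmjcSmcjcSmc   [S ::= j j]
jjmjcSmcjcSmc ⇒ jjmjcjjmcjcSmc   [S ::= j j]
jjmjcjjmcjcSmc ⇒ jjmjcjjmcjcMmcmc   [S ::= M m c]
jjmjcjjmcjcMmcmc ⇒ jjmjcjjmcjcmjcmcmc   [M ::= m j c]

S⇒Mmc⇒YcSmc⇒SjcSmc⇒MmcjcSmc⇒YcSmcjcSmc⇒SmjcSmcjcSmc⇒jjmjcSmcjcSmc⇒jjmjcjjmcjcSmc⇒jjmjcjjmcjcMmcmc⇒jjmjcjjmcjcmjcmcmc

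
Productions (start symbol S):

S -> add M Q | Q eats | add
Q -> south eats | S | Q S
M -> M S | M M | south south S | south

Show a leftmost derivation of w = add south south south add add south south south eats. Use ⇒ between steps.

S ⇒ add M Q   [S -> add M Q]
add M Q ⇒ add M M Q   [M -> M M]
add M M Q ⇒ add M M M Q   [M -> M M]
add M M M Q ⇒ add M S M M Q   [M -> M S]
add M S M M Q ⇒ add M M S M M Q   [M -> M M]
add M M S M M Q ⇒ add south M S M M Q   [M -> south]
add south M S M M Q ⇒ add south south south S S M M Q   [M -> south south S]
add south south south S S M M Q ⇒ add south south south add S M M Q   [S -> add]
add south south south add S M M Q ⇒ add south south south add add M M Q   [S -> add]
add south south south add add M M Q ⇒ add south south south add add south M Q   [M -> south]
add south south south add add south M Q ⇒ add south south south add add south south Q   [M -> south]
add south south south add add south south Q ⇒ add south south south add add south south south eats   [Q -> south eats]

S ⇒ add M Q ⇒ add M M Q ⇒ add M M M Q ⇒ add M S M M Q ⇒ add M M S M M Q ⇒ add south M S M M Q ⇒ add south south south S S M M Q ⇒ add south south south add S M M Q ⇒ add south south south add add M M Q ⇒ add south south south add add south M Q ⇒ add south south south add add south south Q ⇒ add south south south add add south south south eats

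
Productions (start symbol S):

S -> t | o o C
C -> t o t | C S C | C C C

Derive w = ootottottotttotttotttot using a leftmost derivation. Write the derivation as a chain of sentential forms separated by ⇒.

S ⇒ ooC ⇒ ooCSC ⇒ ooCSCSC ⇒ ooCSCSCSC ⇒ ooCCCSCSCSC ⇒ oototCCSCSCSC ⇒ ootottotCSCSCSC ⇒ ootottottotSCSCSC ⇒ ootottottottCSCSC ⇒ ootottottotttotSCSC ⇒ ootottottotttottCSC ⇒ ootottottotttotttotSC ⇒ ootottottotttotttottC ⇒ ootottottotttotttotttot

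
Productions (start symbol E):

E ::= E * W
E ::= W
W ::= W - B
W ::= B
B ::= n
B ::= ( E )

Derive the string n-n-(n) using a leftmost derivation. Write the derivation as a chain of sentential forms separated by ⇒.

E ⇒ W   [E ::= W]
W ⇒ W-B   [W ::= W - B]
W-B ⇒ W-B-B   [W ::= W - B]
W-B-B ⇒ B-B-B   [W ::= B]
B-B-B ⇒ n-B-B   [B ::= n]
n-B-B ⇒ n-n-B   [B ::= n]
n-n-B ⇒ n-n-(E)   [B ::= ( E )]
n-n-(E) ⇒ n-n-(W)   [E ::= W]
n-n-(W) ⇒ n-n-(B)   [W ::= B]
n-n-(B) ⇒ n-n-(n)   [B ::= n]

E ⇒ W ⇒ W-B ⇒ W-B-B ⇒ B-B-B ⇒ n-B-B ⇒ n-n-B ⇒ n-n-(E) ⇒ n-n-(W) ⇒ n-n-(B) ⇒ n-n-(n)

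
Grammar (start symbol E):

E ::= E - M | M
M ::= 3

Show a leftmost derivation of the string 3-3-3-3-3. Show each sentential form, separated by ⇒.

E ⇒ E-M   [E ::= E - M]
E-M ⇒ E-M-M   [E ::= E - M]
E-M-M ⇒ E-M-M-M   [E ::= E - M]
E-M-M-M ⇒ E-M-M-M-M   [E ::= E - M]
E-M-M-M-M ⇒ M-M-M-M-M   [E ::= M]
M-M-M-M-M ⇒ 3-M-M-M-M   [M ::= 3]
3-M-M-M-M ⇒ 3-3-M-M-M   [M ::= 3]
3-3-M-M-M ⇒ 3-3-3-M-M   [M ::= 3]
3-3-3-M-M ⇒ 3-3-3-3-M   [M ::= 3]
3-3-3-3-M ⇒ 3-3-3-3-3   [M ::= 3]

E⇒E-M⇒E-M-M⇒E-M-M-M⇒E-M-M-M-M⇒M-M-M-M-M⇒3-M-M-M-M⇒3-3-M-M-M⇒3-3-3-M-M⇒3-3-3-3-M⇒3-3-3-3-3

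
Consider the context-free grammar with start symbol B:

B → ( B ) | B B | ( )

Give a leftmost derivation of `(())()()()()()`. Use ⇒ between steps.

B ⇒ BB ⇒ BBB ⇒ BBBB ⇒ BBBBB ⇒ BBBBBB ⇒ (B)BBBBB ⇒ (())BBBBB ⇒ (())()BBBB ⇒ (())()()BBB ⇒ (())()()()BB ⇒ (())()()()()B ⇒ (())()()()()()

B ⇒ BB   [B → B B]
BB ⇒ BBB   [B → B B]
BBB ⇒ BBBB   [B → B B]
BBBB ⇒ BBBBB   [B → B B]
BBBBB ⇒ BBBBBB   [B → B B]
BBBBBB ⇒ (B)BBBBB   [B → ( B )]
(B)BBBBB ⇒ (())BBBBB   [B → ( )]
(())BBBBB ⇒ (())()BBBB   [B → ( )]
(())()BBBB ⇒ (())()()BBB   [B → ( )]
(())()()BBB ⇒ (())()()()BB   [B → ( )]
(())()()()BB ⇒ (())()()()()B   [B → ( )]
(())()()()()B ⇒ (())()()()()()   [B → ( )]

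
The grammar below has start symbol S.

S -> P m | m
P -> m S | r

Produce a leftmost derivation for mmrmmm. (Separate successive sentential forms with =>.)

S => Pm => mSm => mPmm => mmSmm => mmPmmm => mmrmmm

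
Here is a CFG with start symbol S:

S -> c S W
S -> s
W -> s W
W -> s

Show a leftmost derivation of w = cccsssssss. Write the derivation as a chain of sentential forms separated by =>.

S=>cSW=>ccSWW=>cccSWWW=>cccsWWW=>cccssWWW=>cccsssWW=>cccssssW=>cccsssssW=>cccssssssW=>cccsssssss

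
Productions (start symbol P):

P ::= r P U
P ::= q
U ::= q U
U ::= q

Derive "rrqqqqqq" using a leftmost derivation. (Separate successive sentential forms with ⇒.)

P ⇒ rPU   [P ::= r P U]
rPU ⇒ rrPUU   [P ::= r P U]
rrPUU ⇒ rrqUU   [P ::= q]
rrqUU ⇒ rrqqUU   [U ::= q U]
rrqqUU ⇒ rrqqqU   [U ::= q]
rrqqqU ⇒ rrqqqqU   [U ::= q U]
rrqqqqU ⇒ rrqqqqqU   [U ::= q U]
rrqqqqqU ⇒ rrqqqqqq   [U ::= q]

P⇒rPU⇒rrPUU⇒rrqUU⇒rrqqUU⇒rrqqqU⇒rrqqqqU⇒rrqqqqqU⇒rrqqqqqq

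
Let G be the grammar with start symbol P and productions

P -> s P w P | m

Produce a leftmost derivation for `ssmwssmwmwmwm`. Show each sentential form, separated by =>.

P => sPwP => ssPwPwP => ssmwPwP => ssmwsPwPwP => ssmwssPwPwPwP => ssmwssmwPwPwP => ssmwssmwmwPwP => ssmwssmwmwmwP => ssmwssmwmwmwm

P => sPwP   [P -> s P w P]
sPwP => ssPwPwP   [P -> s P w P]
ssPwPwP => ssmwPwP   [P -> m]
ssmwPwP => ssmwsPwPwP   [P -> s P w P]
ssmwsPwPwP => ssmwssPwPwPwP   [P -> s P w P]
ssmwssPwPwPwP => ssmwssmwPwPwP   [P -> m]
ssmwssmwPwPwP => ssmwssmwmwPwP   [P -> m]
ssmwssmwmwPwP => ssmwssmwmwmwP   [P -> m]
ssmwssmwmwmwP => ssmwssmwmwmwm   [P -> m]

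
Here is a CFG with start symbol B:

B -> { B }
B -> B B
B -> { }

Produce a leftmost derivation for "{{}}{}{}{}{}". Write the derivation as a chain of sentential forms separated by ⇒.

B⇒BB⇒BBB⇒BBBB⇒BBBBB⇒{B}BBBB⇒{{}}BBBB⇒{{}}{}BBB⇒{{}}{}{}BB⇒{{}}{}{}{}B⇒{{}}{}{}{}{}

B ⇒ BB   [B -> B B]
BB ⇒ BBB   [B -> B B]
BBB ⇒ BBBB   [B -> B B]
BBBB ⇒ BBBBB   [B -> B B]
BBBBB ⇒ {B}BBBB   [B -> { B }]
{B}BBBB ⇒ {{}}BBBB   [B -> { }]
{{}}BBBB ⇒ {{}}{}BBB   [B -> { }]
{{}}{}BBB ⇒ {{}}{}{}BB   [B -> { }]
{{}}{}{}BB ⇒ {{}}{}{}{}B   [B -> { }]
{{}}{}{}{}B ⇒ {{}}{}{}{}{}   [B -> { }]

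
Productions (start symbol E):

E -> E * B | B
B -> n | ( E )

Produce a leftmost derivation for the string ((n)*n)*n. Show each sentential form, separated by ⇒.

E ⇒ E*B ⇒ B*B ⇒ (E)*B ⇒ (E*B)*B ⇒ (B*B)*B ⇒ ((E)*B)*B ⇒ ((B)*B)*B ⇒ ((n)*B)*B ⇒ ((n)*n)*B ⇒ ((n)*n)*n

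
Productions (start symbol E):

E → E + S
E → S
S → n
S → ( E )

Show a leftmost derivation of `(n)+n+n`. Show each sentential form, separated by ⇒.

E ⇒ E+S   [E → E + S]
E+S ⇒ E+S+S   [E → E + S]
E+S+S ⇒ S+S+S   [E → S]
S+S+S ⇒ (E)+S+S   [S → ( E )]
(E)+S+S ⇒ (S)+S+S   [E → S]
(S)+S+S ⇒ (n)+S+S   [S → n]
(n)+S+S ⇒ (n)+n+S   [S → n]
(n)+n+S ⇒ (n)+n+n   [S → n]

E ⇒ E+S ⇒ E+S+S ⇒ S+S+S ⇒ (E)+S+S ⇒ (S)+S+S ⇒ (n)+S+S ⇒ (n)+n+S ⇒ (n)+n+n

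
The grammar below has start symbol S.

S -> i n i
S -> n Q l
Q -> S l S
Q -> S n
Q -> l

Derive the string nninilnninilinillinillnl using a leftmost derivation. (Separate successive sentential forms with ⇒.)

S ⇒ nQl   [S -> n Q l]
nQl ⇒ nSnl   [Q -> S n]
nSnl ⇒ nnQlnl   [S -> n Q l]
nnQlnl ⇒ nnSlSlnl   [Q -> S l S]
nnSlSlnl ⇒ nninilSlnl   [S -> i n i]
nninilSlnl ⇒ nninilnQllnl   [S -> n Q l]
nninilnQllnl ⇒ nninilnSlSllnl   [Q -> S l S]
nninilnSlSllnl ⇒ nninilnnQllSllnl   [S -> n Q l]
nninilnnQllSllnl ⇒ nninilnnSlSllSllnl   [Q -> S l S]
nninilnnSlSllSllnl ⇒ nninilnninilSllSllnl   [S -> i n i]
nninilnninilSllSllnl ⇒ nninilnninilinillSllnl   [S -> i n i]
nninilnninilinillSllnl ⇒ nninilnninilinillinillnl   [S -> i n i]

S ⇒ nQl ⇒ nSnl ⇒ nnQlnl ⇒ nnSlSlnl ⇒ nninilSlnl ⇒ nninilnQllnl ⇒ nninilnSlSllnl ⇒ nninilnnQllSllnl ⇒ nninilnnSlSllSllnl ⇒ nninilnninilSllSllnl ⇒ nninilnninilinillSllnl ⇒ nninilnninilinillinillnl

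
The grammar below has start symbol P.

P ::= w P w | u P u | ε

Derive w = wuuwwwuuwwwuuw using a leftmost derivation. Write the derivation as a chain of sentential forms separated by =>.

P=>wPw=>wuPuw=>wuuPuuw=>wuuwPwuuw=>wuuwwPwwuuw=>wuuwwwPwwwuuw=>wuuwwwuPuwwwuuw=>wuuwwwuuwwwuuw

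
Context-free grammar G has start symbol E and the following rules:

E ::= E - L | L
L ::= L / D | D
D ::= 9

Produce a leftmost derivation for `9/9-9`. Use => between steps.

E => E-L   [E ::= E - L]
E-L => L-L   [E ::= L]
L-L => L/D-L   [L ::= L / D]
L/D-L => D/D-L   [L ::= D]
D/D-L => 9/D-L   [D ::= 9]
9/D-L => 9/9-L   [D ::= 9]
9/9-L => 9/9-D   [L ::= D]
9/9-D => 9/9-9   [D ::= 9]

E => E-L => L-L => L/D-L => D/D-L => 9/D-L => 9/9-L => 9/9-D => 9/9-9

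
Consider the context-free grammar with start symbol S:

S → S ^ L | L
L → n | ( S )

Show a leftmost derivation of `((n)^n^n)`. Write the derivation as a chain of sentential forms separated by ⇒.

S ⇒ L ⇒ (S) ⇒ (S^L) ⇒ (S^L^L) ⇒ (L^L^L) ⇒ ((S)^L^L) ⇒ ((L)^L^L) ⇒ ((n)^L^L) ⇒ ((n)^n^L) ⇒ ((n)^n^n)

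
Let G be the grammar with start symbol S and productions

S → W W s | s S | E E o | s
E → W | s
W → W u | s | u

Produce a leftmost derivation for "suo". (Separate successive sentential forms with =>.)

S => EEo => sEo => sWo => suo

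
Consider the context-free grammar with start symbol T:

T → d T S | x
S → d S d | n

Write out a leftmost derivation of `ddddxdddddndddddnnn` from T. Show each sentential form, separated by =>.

T => dTS   [T → d T S]
dTS => ddTSS   [T → d T S]
ddTSS => dddTSSS   [T → d T S]
dddTSSS => ddddTSSSS   [T → d T S]
ddddTSSSS => ddddxSSSS   [T → x]
ddddxSSSS => ddddxdSdSSS   [S → d S d]
ddddxdSdSSS => ddddxddSddSSS   [S → d S d]
ddddxddSddSSS => ddddxdddSdddSSS   [S → d S d]
ddddxdddSdddSSS => ddddxddddSddddSSS   [S → d S d]
ddddxddddSddddSSS => ddddxdddddSdddddSSS   [S → d S d]
ddddxdddddSdddddSSS => ddddxdddddndddddSSS   [S → n]
ddddxdddddndddddSSS => ddddxdddddndddddnSS   [S → n]
ddddxdddddndddddnSS => ddddxdddddndddddnnS   [S → n]
ddddxdddddndddddnnS => ddddxdddddndddddnnn   [S → n]

T => dTS => ddTSS => dddTSSS => ddddTSSSS => ddddxSSSS => ddddxdSdSSS => ddddxddSddSSS => ddddxdddSdddSSS => ddddxddddSddddSSS => ddddxdddddSdddddSSS => ddddxdddddndddddSSS => ddddxdddddndddddnSS => ddddxdddddndddddnnS => ddddxdddddndddddnnn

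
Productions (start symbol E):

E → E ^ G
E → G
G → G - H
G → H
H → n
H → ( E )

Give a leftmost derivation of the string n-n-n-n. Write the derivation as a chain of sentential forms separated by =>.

E => G   [E → G]
G => G-H   [G → G - H]
G-H => G-H-H   [G → G - H]
G-H-H => G-H-H-H   [G → G - H]
G-H-H-H => H-H-H-H   [G → H]
H-H-H-H => n-H-H-H   [H → n]
n-H-H-H => n-n-H-H   [H → n]
n-n-H-H => n-n-n-H   [H → n]
n-n-n-H => n-n-n-n   [H → n]

E => G => G-H => G-H-H => G-H-H-H => H-H-H-H => n-H-H-H => n-n-H-H => n-n-n-H => n-n-n-n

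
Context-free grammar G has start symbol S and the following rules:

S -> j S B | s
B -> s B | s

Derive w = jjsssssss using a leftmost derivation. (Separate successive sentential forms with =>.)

S=>jSB=>jjSBB=>jjsBB=>jjssBB=>jjsssBB=>jjssssBB=>jjsssssBB=>jjssssssB=>jjsssssss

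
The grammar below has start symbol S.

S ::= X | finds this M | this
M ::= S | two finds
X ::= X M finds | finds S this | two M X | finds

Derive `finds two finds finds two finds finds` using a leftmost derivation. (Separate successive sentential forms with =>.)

S => X   [S ::= X]
X => X M finds   [X ::= X M finds]
X M finds => X M finds M finds   [X ::= X M finds]
X M finds M finds => finds M finds M finds   [X ::= finds]
finds M finds M finds => finds two finds finds M finds   [M ::= two finds]
finds two finds finds M finds => finds two finds finds two finds finds   [M ::= two finds]

S => X => X M finds => X M finds M finds => finds M finds M finds => finds two finds finds M finds => finds two finds finds two finds finds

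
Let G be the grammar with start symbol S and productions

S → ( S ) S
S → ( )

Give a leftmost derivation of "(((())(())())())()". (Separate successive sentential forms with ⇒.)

S ⇒ (S)S ⇒ ((S)S)S ⇒ (((S)S)S)S ⇒ (((())S)S)S ⇒ (((())(S)S)S)S ⇒ (((())(())S)S)S ⇒ (((())(())())S)S ⇒ (((())(())())())S ⇒ (((())(())())())()

S ⇒ (S)S   [S → ( S ) S]
(S)S ⇒ ((S)S)S   [S → ( S ) S]
((S)S)S ⇒ (((S)S)S)S   [S → ( S ) S]
(((S)S)S)S ⇒ (((())S)S)S   [S → ( )]
(((())S)S)S ⇒ (((())(S)S)S)S   [S → ( S ) S]
(((())(S)S)S)S ⇒ (((())(())S)S)S   [S → ( )]
(((())(())S)S)S ⇒ (((())(())())S)S   [S → ( )]
(((())(())())S)S ⇒ (((())(())())())S   [S → ( )]
(((())(())())())S ⇒ (((())(())())())()   [S → ( )]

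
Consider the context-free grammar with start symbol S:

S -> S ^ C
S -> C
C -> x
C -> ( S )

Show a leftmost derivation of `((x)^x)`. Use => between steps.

S => C => (S) => (S^C) => (C^C) => ((S)^C) => ((C)^C) => ((x)^C) => ((x)^x)

S => C   [S -> C]
C => (S)   [C -> ( S )]
(S) => (S^C)   [S -> S ^ C]
(S^C) => (C^C)   [S -> C]
(C^C) => ((S)^C)   [C -> ( S )]
((S)^C) => ((C)^C)   [S -> C]
((C)^C) => ((x)^C)   [C -> x]
((x)^C) => ((x)^x)   [C -> x]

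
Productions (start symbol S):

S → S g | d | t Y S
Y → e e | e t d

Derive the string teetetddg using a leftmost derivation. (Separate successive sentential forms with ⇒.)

S ⇒ tYS ⇒ teeS ⇒ teetYS ⇒ teetetdS ⇒ teetetdSg ⇒ teetetddg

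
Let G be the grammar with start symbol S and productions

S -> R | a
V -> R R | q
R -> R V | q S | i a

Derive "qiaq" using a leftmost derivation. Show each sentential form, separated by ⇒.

S ⇒ R   [S -> R]
R ⇒ qS   [R -> q S]
qS ⇒ qR   [S -> R]
qR ⇒ qRV   [R -> R V]
qRV ⇒ qiaV   [R -> i a]
qiaV ⇒ qiaq   [V -> q]

S ⇒ R ⇒ qS ⇒ qR ⇒ qRV ⇒ qiaV ⇒ qiaq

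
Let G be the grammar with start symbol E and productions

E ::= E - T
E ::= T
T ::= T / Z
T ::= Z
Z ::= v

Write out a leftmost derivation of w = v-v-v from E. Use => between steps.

E => E-T => E-T-T => T-T-T => Z-T-T => v-T-T => v-Z-T => v-v-T => v-v-Z => v-v-v

E => E-T   [E ::= E - T]
E-T => E-T-T   [E ::= E - T]
E-T-T => T-T-T   [E ::= T]
T-T-T => Z-T-T   [T ::= Z]
Z-T-T => v-T-T   [Z ::= v]
v-T-T => v-Z-T   [T ::= Z]
v-Z-T => v-v-T   [Z ::= v]
v-v-T => v-v-Z   [T ::= Z]
v-v-Z => v-v-v   [Z ::= v]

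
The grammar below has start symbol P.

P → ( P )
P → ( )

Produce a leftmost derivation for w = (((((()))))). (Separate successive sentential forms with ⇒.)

P ⇒ (P) ⇒ ((P)) ⇒ (((P))) ⇒ ((((P)))) ⇒ (((((P))))) ⇒ (((((())))))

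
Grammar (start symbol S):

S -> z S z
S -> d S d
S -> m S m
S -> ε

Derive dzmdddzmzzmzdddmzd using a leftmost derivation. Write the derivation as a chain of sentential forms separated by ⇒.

S ⇒ dSd   [S -> d S d]
dSd ⇒ dzSzd   [S -> z S z]
dzSzd ⇒ dzmSmzd   [S -> m S m]
dzmSmzd ⇒ dzmdSdmzd   [S -> d S d]
dzmdSdmzd ⇒ dzmddSddmzd   [S -> d S d]
dzmddSddmzd ⇒ dzmdddSdddmzd   [S -> d S d]
dzmdddSdddmzd ⇒ dzmdddzSzdddmzd   [S -> z S z]
dzmdddzSzdddmzd ⇒ dzmdddzmSmzdddmzd   [S -> m S m]
dzmdddzmSmzdddmzd ⇒ dzmdddzmzSzmzdddmzd   [S -> z S z]
dzmdddzmzSzmzdddmzd ⇒ dzmdddzmzzmzdddmzd   [S -> ε]

S⇒dSd⇒dzSzd⇒dzmSmzd⇒dzmdSdmzd⇒dzmddSddmzd⇒dzmdddSdddmzd⇒dzmdddzSzdddmzd⇒dzmdddzmSmzdddmzd⇒dzmdddzmzSzmzdddmzd⇒dzmdddzmzzmzdddmzd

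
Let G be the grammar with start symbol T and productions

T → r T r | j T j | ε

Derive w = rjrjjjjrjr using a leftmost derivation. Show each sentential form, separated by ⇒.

T ⇒ rTr ⇒ rjTjr ⇒ rjrTrjr ⇒ rjrjTjrjr ⇒ rjrjjTjjrjr ⇒ rjrjjjjrjr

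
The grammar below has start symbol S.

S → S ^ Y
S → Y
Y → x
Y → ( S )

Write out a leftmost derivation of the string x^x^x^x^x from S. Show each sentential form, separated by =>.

S => S^Y => S^Y^Y => S^Y^Y^Y => S^Y^Y^Y^Y => Y^Y^Y^Y^Y => x^Y^Y^Y^Y => x^x^Y^Y^Y => x^x^x^Y^Y => x^x^x^x^Y => x^x^x^x^x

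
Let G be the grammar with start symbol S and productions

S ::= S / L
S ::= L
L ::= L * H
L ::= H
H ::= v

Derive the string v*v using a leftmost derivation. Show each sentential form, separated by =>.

S => L => L*H => H*H => v*H => v*v

S => L   [S ::= L]
L => L*H   [L ::= L * H]
L*H => H*H   [L ::= H]
H*H => v*H   [H ::= v]
v*H => v*v   [H ::= v]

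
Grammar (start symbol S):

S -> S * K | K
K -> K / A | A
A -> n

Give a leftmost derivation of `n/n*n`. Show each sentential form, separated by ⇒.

S ⇒ S*K   [S -> S * K]
S*K ⇒ K*K   [S -> K]
K*K ⇒ K/A*K   [K -> K / A]
K/A*K ⇒ A/A*K   [K -> A]
A/A*K ⇒ n/A*K   [A -> n]
n/A*K ⇒ n/n*K   [A -> n]
n/n*K ⇒ n/n*A   [K -> A]
n/n*A ⇒ n/n*n   [A -> n]

S ⇒ S*K ⇒ K*K ⇒ K/A*K ⇒ A/A*K ⇒ n/A*K ⇒ n/n*K ⇒ n/n*A ⇒ n/n*n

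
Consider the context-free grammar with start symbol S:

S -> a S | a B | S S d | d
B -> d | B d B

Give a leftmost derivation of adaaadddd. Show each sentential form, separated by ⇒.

S ⇒ aS   [S -> a S]
aS ⇒ aSSd   [S -> S S d]
aSSd ⇒ adSd   [S -> d]
adSd ⇒ adaSd   [S -> a S]
adaSd ⇒ adaaSd   [S -> a S]
adaaSd ⇒ adaaSSdd   [S -> S S d]
adaaSSdd ⇒ adaaaBSdd   [S -> a B]
adaaaBSdd ⇒ adaaadSdd   [B -> d]
adaaadSdd ⇒ adaaadddd   [S -> d]

S ⇒ aS ⇒ aSSd ⇒ adSd ⇒ adaSd ⇒ adaaSd ⇒ adaaSSdd ⇒ adaaaBSdd ⇒ adaaadSdd ⇒ adaaadddd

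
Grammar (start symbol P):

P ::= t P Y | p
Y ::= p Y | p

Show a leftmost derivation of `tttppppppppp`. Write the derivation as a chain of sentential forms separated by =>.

P=>tPY=>ttPYY=>tttPYYY=>tttpYYY=>tttppYY=>tttpppYY=>tttppppYY=>tttpppppYY=>tttppppppYY=>tttpppppppYY=>tttppppppppY=>tttppppppppp

P => tPY   [P ::= t P Y]
tPY => ttPYY   [P ::= t P Y]
ttPYY => tttPYYY   [P ::= t P Y]
tttPYYY => tttpYYY   [P ::= p]
tttpYYY => tttppYY   [Y ::= p]
tttppYY => tttpppYY   [Y ::= p Y]
tttpppYY => tttppppYY   [Y ::= p Y]
tttppppYY => tttpppppYY   [Y ::= p Y]
tttpppppYY => tttppppppYY   [Y ::= p Y]
tttppppppYY => tttpppppppYY   [Y ::= p Y]
tttpppppppYY => tttppppppppY   [Y ::= p]
tttppppppppY => tttppppppppp   [Y ::= p]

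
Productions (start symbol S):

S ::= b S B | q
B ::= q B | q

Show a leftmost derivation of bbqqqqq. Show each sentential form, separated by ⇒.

S⇒bSB⇒bbSBB⇒bbqBB⇒bbqqBB⇒bbqqqBB⇒bbqqqqB⇒bbqqqqq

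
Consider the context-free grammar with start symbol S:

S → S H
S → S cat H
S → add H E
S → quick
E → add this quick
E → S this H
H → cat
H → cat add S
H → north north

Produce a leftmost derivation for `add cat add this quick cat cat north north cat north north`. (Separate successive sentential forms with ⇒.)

S ⇒ S cat H ⇒ S cat H cat H ⇒ S H cat H cat H ⇒ add H E H cat H cat H ⇒ add cat E H cat H cat H ⇒ add cat add this quick H cat H cat H ⇒ add cat add this quick cat cat H cat H ⇒ add cat add this quick cat cat north north cat H ⇒ add cat add this quick cat cat north north cat north north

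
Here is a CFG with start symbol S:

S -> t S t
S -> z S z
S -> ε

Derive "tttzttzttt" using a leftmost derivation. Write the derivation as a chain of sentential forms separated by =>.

S => tSt   [S -> t S t]
tSt => ttStt   [S -> t S t]
ttStt => tttSttt   [S -> t S t]
tttSttt => tttzSzttt   [S -> z S z]
tttzSzttt => tttztStzttt   [S -> t S t]
tttztStzttt => tttzttzttt   [S -> ε]

S => tSt => ttStt => tttSttt => tttzSzttt => tttztStzttt => tttzttzttt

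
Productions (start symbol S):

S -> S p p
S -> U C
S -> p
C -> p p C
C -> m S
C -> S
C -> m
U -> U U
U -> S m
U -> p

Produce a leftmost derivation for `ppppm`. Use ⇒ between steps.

S⇒UC⇒UUC⇒UUUC⇒pUUC⇒pUUUC⇒ppUUC⇒pppUC⇒ppppC⇒ppppm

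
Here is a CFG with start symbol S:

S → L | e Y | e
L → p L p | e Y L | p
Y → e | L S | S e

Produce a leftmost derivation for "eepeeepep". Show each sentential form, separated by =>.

S => L   [S → L]
L => eYL   [L → e Y L]
eYL => eLSL   [Y → L S]
eLSL => eeYLSL   [L → e Y L]
eeYLSL => eeLSLSL   [Y → L S]
eeLSLSL => eepSLSL   [L → p]
eepSLSL => eepeYLSL   [S → e Y]
eepeYLSL => eepeSeLSL   [Y → S e]
eepeSeLSL => eepeeeLSL   [S → e]
eepeeeLSL => eepeeepSL   [L → p]
eepeeepSL => eepeeepeL   [S → e]
eepeeepeL => eepeeepep   [L → p]

S => L => eYL => eLSL => eeYLSL => eeLSLSL => eepSLSL => eepeYLSL => eepeSeLSL => eepeeeLSL => eepeeepSL => eepeeepeL => eepeeepep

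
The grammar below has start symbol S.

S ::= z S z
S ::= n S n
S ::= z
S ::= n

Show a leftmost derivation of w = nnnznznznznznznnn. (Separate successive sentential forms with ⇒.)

S ⇒ nSn   [S ::= n S n]
nSn ⇒ nnSnn   [S ::= n S n]
nnSnn ⇒ nnnSnnn   [S ::= n S n]
nnnSnnn ⇒ nnnzSznnn   [S ::= z S z]
nnnzSznnn ⇒ nnnznSnznnn   [S ::= n S n]
nnnznSnznnn ⇒ nnnznzSznznnn   [S ::= z S z]
nnnznzSznznnn ⇒ nnnznznSnznznnn   [S ::= n S n]
nnnznznSnznznnn ⇒ nnnznznzSznznznnn   [S ::= z S z]
nnnznznzSznznznnn ⇒ nnnznznznznznznnn   [S ::= n]

S ⇒ nSn ⇒ nnSnn ⇒ nnnSnnn ⇒ nnnzSznnn ⇒ nnnznSnznnn ⇒ nnnznzSznznnn ⇒ nnnznznSnznznnn ⇒ nnnznznzSznznznnn ⇒ nnnznznznznznznnn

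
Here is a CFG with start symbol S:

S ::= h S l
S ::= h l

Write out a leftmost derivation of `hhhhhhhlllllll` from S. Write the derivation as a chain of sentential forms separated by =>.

S => hSl => hhSll => hhhSlll => hhhhSllll => hhhhhSlllll => hhhhhhSllllll => hhhhhhhlllllll

S => hSl   [S ::= h S l]
hSl => hhSll   [S ::= h S l]
hhSll => hhhSlll   [S ::= h S l]
hhhSlll => hhhhSllll   [S ::= h S l]
hhhhSllll => hhhhhSlllll   [S ::= h S l]
hhhhhSlllll => hhhhhhSllllll   [S ::= h S l]
hhhhhhSllllll => hhhhhhhlllllll   [S ::= h l]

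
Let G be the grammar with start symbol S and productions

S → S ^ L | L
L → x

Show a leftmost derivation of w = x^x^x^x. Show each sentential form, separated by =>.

S=>S^L=>S^L^L=>S^L^L^L=>L^L^L^L=>x^L^L^L=>x^x^L^L=>x^x^x^L=>x^x^x^x

S => S^L   [S → S ^ L]
S^L => S^L^L   [S → S ^ L]
S^L^L => S^L^L^L   [S → S ^ L]
S^L^L^L => L^L^L^L   [S → L]
L^L^L^L => x^L^L^L   [L → x]
x^L^L^L => x^x^L^L   [L → x]
x^x^L^L => x^x^x^L   [L → x]
x^x^x^L => x^x^x^x   [L → x]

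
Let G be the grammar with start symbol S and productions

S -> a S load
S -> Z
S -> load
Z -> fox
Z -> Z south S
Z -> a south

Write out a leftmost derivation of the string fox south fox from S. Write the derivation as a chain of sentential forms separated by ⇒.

S ⇒ Z ⇒ Z south S ⇒ fox south S ⇒ fox south Z ⇒ fox south fox

S ⇒ Z   [S -> Z]
Z ⇒ Z south S   [Z -> Z south S]
Z south S ⇒ fox south S   [Z -> fox]
fox south S ⇒ fox south Z   [S -> Z]
fox south Z ⇒ fox south fox   [Z -> fox]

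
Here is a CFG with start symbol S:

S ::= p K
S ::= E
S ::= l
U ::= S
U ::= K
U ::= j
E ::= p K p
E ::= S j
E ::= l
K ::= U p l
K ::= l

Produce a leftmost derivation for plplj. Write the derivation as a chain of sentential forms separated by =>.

S=>E=>Sj=>pKj=>pUplj=>pKplj=>plplj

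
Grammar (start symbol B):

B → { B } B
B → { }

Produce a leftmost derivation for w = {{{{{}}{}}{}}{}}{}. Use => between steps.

B => {B}B   [B → { B } B]
{B}B => {{B}B}B   [B → { B } B]
{{B}B}B => {{{B}B}B}B   [B → { B } B]
{{{B}B}B}B => {{{{B}B}B}B}B   [B → { B } B]
{{{{B}B}B}B}B => {{{{{}}B}B}B}B   [B → { }]
{{{{{}}B}B}B}B => {{{{{}}{}}B}B}B   [B → { }]
{{{{{}}{}}B}B}B => {{{{{}}{}}{}}B}B   [B → { }]
{{{{{}}{}}{}}B}B => {{{{{}}{}}{}}{}}B   [B → { }]
{{{{{}}{}}{}}{}}B => {{{{{}}{}}{}}{}}{}   [B → { }]

B => {B}B => {{B}B}B => {{{B}B}B}B => {{{{B}B}B}B}B => {{{{{}}B}B}B}B => {{{{{}}{}}B}B}B => {{{{{}}{}}{}}B}B => {{{{{}}{}}{}}{}}B => {{{{{}}{}}{}}{}}{}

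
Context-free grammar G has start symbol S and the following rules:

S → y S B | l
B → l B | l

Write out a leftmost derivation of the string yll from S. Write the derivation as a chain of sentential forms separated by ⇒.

S ⇒ ySB   [S → y S B]
ySB ⇒ ylB   [S → l]
ylB ⇒ yll   [B → l]

S ⇒ ySB ⇒ ylB ⇒ yll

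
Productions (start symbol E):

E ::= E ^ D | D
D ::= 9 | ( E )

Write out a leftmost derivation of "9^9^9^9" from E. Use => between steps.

E => E^D => E^D^D => E^D^D^D => D^D^D^D => 9^D^D^D => 9^9^D^D => 9^9^9^D => 9^9^9^9

E => E^D   [E ::= E ^ D]
E^D => E^D^D   [E ::= E ^ D]
E^D^D => E^D^D^D   [E ::= E ^ D]
E^D^D^D => D^D^D^D   [E ::= D]
D^D^D^D => 9^D^D^D   [D ::= 9]
9^D^D^D => 9^9^D^D   [D ::= 9]
9^9^D^D => 9^9^9^D   [D ::= 9]
9^9^9^D => 9^9^9^9   [D ::= 9]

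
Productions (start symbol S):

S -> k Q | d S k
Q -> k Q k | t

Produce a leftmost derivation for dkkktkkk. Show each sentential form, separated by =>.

S => dSk => dkQk => dkkQkk => dkkkQkkk => dkkktkkk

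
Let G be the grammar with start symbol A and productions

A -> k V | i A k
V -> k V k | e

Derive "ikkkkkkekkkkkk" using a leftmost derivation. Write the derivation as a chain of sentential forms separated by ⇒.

A ⇒ iAk   [A -> i A k]
iAk ⇒ ikVk   [A -> k V]
ikVk ⇒ ikkVkk   [V -> k V k]
ikkVkk ⇒ ikkkVkkk   [V -> k V k]
ikkkVkkk ⇒ ikkkkVkkkk   [V -> k V k]
ikkkkVkkkk ⇒ ikkkkkVkkkkk   [V -> k V k]
ikkkkkVkkkkk ⇒ ikkkkkkVkkkkkk   [V -> k V k]
ikkkkkkVkkkkkk ⇒ ikkkkkkekkkkkk   [V -> e]

A ⇒ iAk ⇒ ikVk ⇒ ikkVkk ⇒ ikkkVkkk ⇒ ikkkkVkkkk ⇒ ikkkkkVkkkkk ⇒ ikkkkkkVkkkkkk ⇒ ikkkkkkekkkkkk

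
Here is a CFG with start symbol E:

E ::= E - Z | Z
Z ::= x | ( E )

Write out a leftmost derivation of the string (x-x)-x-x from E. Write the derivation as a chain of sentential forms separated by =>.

E => E-Z => E-Z-Z => Z-Z-Z => (E)-Z-Z => (E-Z)-Z-Z => (Z-Z)-Z-Z => (x-Z)-Z-Z => (x-x)-Z-Z => (x-x)-x-Z => (x-x)-x-x

E => E-Z   [E ::= E - Z]
E-Z => E-Z-Z   [E ::= E - Z]
E-Z-Z => Z-Z-Z   [E ::= Z]
Z-Z-Z => (E)-Z-Z   [Z ::= ( E )]
(E)-Z-Z => (E-Z)-Z-Z   [E ::= E - Z]
(E-Z)-Z-Z => (Z-Z)-Z-Z   [E ::= Z]
(Z-Z)-Z-Z => (x-Z)-Z-Z   [Z ::= x]
(x-Z)-Z-Z => (x-x)-Z-Z   [Z ::= x]
(x-x)-Z-Z => (x-x)-x-Z   [Z ::= x]
(x-x)-x-Z => (x-x)-x-x   [Z ::= x]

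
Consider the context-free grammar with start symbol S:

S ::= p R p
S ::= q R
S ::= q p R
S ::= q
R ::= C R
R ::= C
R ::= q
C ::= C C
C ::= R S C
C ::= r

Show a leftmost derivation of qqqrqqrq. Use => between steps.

S => qR => qCR => qRSCR => qCRSCR => qRSCRSCR => qqSCRSCR => qqqCRSCR => qqqrRSCR => qqqrqSCR => qqqrqqCR => qqqrqqrR => qqqrqqrq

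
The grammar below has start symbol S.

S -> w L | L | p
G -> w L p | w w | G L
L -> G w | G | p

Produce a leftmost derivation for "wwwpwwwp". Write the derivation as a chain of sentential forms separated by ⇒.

S ⇒ wL ⇒ wG ⇒ wGL ⇒ wGLL ⇒ wGLLL ⇒ wwwLLL ⇒ wwwpLL ⇒ wwwpGwL ⇒ wwwpwwwL ⇒ wwwpwwwp

S ⇒ wL   [S -> w L]
wL ⇒ wG   [L -> G]
wG ⇒ wGL   [G -> G L]
wGL ⇒ wGLL   [G -> G L]
wGLL ⇒ wGLLL   [G -> G L]
wGLLL ⇒ wwwLLL   [G -> w w]
wwwLLL ⇒ wwwpLL   [L -> p]
wwwpLL ⇒ wwwpGwL   [L -> G w]
wwwpGwL ⇒ wwwpwwwL   [G -> w w]
wwwpwwwL ⇒ wwwpwwwp   [L -> p]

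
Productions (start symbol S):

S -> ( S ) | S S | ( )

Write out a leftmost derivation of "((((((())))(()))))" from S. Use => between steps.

S => (S) => ((S)) => (((S))) => (((SS))) => ((((S)S))) => (((((S))S))) => ((((((S)))S))) => ((((((())))S))) => ((((((())))(S)))) => ((((((())))(()))))

S => (S)   [S -> ( S )]
(S) => ((S))   [S -> ( S )]
((S)) => (((S)))   [S -> ( S )]
(((S))) => (((SS)))   [S -> S S]
(((SS))) => ((((S)S)))   [S -> ( S )]
((((S)S))) => (((((S))S)))   [S -> ( S )]
(((((S))S))) => ((((((S)))S)))   [S -> ( S )]
((((((S)))S))) => ((((((())))S)))   [S -> ( )]
((((((())))S))) => ((((((())))(S))))   [S -> ( S )]
((((((())))(S)))) => ((((((())))(()))))   [S -> ( )]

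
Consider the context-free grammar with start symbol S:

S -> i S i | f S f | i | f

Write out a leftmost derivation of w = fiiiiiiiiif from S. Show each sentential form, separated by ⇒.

S ⇒ fSf ⇒ fiSif ⇒ fiiSiif ⇒ fiiiSiiif ⇒ fiiiiSiiiif ⇒ fiiiiiiiiif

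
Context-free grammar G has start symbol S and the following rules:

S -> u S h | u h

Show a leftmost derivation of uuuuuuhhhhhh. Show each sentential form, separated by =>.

S => uSh   [S -> u S h]
uSh => uuShh   [S -> u S h]
uuShh => uuuShhh   [S -> u S h]
uuuShhh => uuuuShhhh   [S -> u S h]
uuuuShhhh => uuuuuShhhhh   [S -> u S h]
uuuuuShhhhh => uuuuuuhhhhhh   [S -> u h]

S => uSh => uuShh => uuuShhh => uuuuShhhh => uuuuuShhhhh => uuuuuuhhhhhh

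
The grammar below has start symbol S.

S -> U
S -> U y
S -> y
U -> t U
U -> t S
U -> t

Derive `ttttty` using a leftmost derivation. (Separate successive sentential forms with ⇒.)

S⇒U⇒tU⇒ttS⇒ttUy⇒tttUy⇒ttttUy⇒ttttty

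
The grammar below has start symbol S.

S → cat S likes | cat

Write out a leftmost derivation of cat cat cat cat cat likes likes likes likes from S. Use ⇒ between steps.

S ⇒ cat S likes ⇒ cat cat S likes likes ⇒ cat cat cat S likes likes likes ⇒ cat cat cat cat S likes likes likes likes ⇒ cat cat cat cat cat likes likes likes likes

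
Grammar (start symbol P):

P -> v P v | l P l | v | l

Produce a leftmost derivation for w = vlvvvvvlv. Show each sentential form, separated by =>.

P => vPv => vlPlv => vlvPvlv => vlvvPvvlv => vlvvvvvlv

P => vPv   [P -> v P v]
vPv => vlPlv   [P -> l P l]
vlPlv => vlvPvlv   [P -> v P v]
vlvPvlv => vlvvPvvlv   [P -> v P v]
vlvvPvvlv => vlvvvvvlv   [P -> v]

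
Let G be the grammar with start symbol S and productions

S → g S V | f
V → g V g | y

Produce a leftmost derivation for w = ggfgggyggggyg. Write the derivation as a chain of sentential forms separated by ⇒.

S ⇒ gSV   [S → g S V]
gSV ⇒ ggSVV   [S → g S V]
ggSVV ⇒ ggfVV   [S → f]
ggfVV ⇒ ggfgVgV   [V → g V g]
ggfgVgV ⇒ ggfggVggV   [V → g V g]
ggfggVggV ⇒ ggfgggVgggV   [V → g V g]
ggfgggVgggV ⇒ ggfgggygggV   [V → y]
ggfgggygggV ⇒ ggfgggyggggVg   [V → g V g]
ggfgggyggggVg ⇒ ggfgggyggggyg   [V → y]

S ⇒ gSV ⇒ ggSVV ⇒ ggfVV ⇒ ggfgVgV ⇒ ggfggVggV ⇒ ggfgggVgggV ⇒ ggfgggygggV ⇒ ggfgggyggggVg ⇒ ggfgggyggggyg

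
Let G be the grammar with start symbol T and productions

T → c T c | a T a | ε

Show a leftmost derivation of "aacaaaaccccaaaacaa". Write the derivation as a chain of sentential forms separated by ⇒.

T⇒aTa⇒aaTaa⇒aacTcaa⇒aacaTacaa⇒aacaaTaacaa⇒aacaaaTaaacaa⇒aacaaaaTaaaacaa⇒aacaaaacTcaaaacaa⇒aacaaaaccTccaaaacaa⇒aacaaaaccccaaaacaa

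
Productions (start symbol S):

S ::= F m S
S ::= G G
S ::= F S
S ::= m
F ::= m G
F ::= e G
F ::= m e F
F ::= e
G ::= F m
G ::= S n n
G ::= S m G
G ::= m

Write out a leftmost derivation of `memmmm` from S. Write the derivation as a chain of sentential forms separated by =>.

S => FmS   [S ::= F m S]
FmS => mGmS   [F ::= m G]
mGmS => mFmmS   [G ::= F m]
mFmmS => meGmmS   [F ::= e G]
meGmmS => memmmS   [G ::= m]
memmmS => memmmm   [S ::= m]

S => FmS => mGmS => mFmmS => meGmmS => memmmS => memmmm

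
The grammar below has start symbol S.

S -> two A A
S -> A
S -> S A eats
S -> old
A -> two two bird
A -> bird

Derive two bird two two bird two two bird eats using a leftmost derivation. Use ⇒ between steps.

S ⇒ S A eats   [S -> S A eats]
S A eats ⇒ two A A A eats   [S -> two A A]
two A A A eats ⇒ two bird A A eats   [A -> bird]
two bird A A eats ⇒ two bird two two bird A eats   [A -> two two bird]
two bird two two bird A eats ⇒ two bird two two bird two two bird eats   [A -> two two bird]

S ⇒ S A eats ⇒ two A A A eats ⇒ two bird A A eats ⇒ two bird two two bird A eats ⇒ two bird two two bird two two bird eats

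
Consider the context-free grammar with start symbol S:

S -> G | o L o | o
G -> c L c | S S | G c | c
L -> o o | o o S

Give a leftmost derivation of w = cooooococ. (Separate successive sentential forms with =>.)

S => G   [S -> G]
G => cLc   [G -> c L c]
cLc => cooSc   [L -> o o S]
cooSc => coooLoc   [S -> o L o]
coooLoc => coooooSoc   [L -> o o S]
coooooSoc => coooooGoc   [S -> G]
coooooGoc => cooooococ   [G -> c]

S => G => cLc => cooSc => coooLoc => coooooSoc => coooooGoc => cooooococ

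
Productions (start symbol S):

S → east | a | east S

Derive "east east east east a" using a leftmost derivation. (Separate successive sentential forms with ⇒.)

S ⇒ east S ⇒ east east S ⇒ east east east S ⇒ east east east east S ⇒ east east east east a

S ⇒ east S   [S → east S]
east S ⇒ east east S   [S → east S]
east east S ⇒ east east east S   [S → east S]
east east east S ⇒ east east east east S   [S → east S]
east east east east S ⇒ east east east east a   [S → a]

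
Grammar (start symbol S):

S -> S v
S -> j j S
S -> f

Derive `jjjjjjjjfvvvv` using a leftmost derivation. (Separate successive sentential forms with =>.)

S => jjS   [S -> j j S]
jjS => jjSv   [S -> S v]
jjSv => jjjjSv   [S -> j j S]
jjjjSv => jjjjSvv   [S -> S v]
jjjjSvv => jjjjSvvv   [S -> S v]
jjjjSvvv => jjjjSvvvv   [S -> S v]
jjjjSvvvv => jjjjjjSvvvv   [S -> j j S]
jjjjjjSvvvv => jjjjjjjjSvvvv   [S -> j j S]
jjjjjjjjSvvvv => jjjjjjjjfvvvv   [S -> f]

S => jjS => jjSv => jjjjSv => jjjjSvv => jjjjSvvv => jjjjSvvvv => jjjjjjSvvvv => jjjjjjjjSvvvv => jjjjjjjjfvvvv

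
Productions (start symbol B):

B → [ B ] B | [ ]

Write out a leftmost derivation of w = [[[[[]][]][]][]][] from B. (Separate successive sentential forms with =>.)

B=>[B]B=>[[B]B]B=>[[[B]B]B]B=>[[[[B]B]B]B]B=>[[[[[]]B]B]B]B=>[[[[[]][]]B]B]B=>[[[[[]][]][]]B]B=>[[[[[]][]][]][]]B=>[[[[[]][]][]][]][]

B => [B]B   [B → [ B ] B]
[B]B => [[B]B]B   [B → [ B ] B]
[[B]B]B => [[[B]B]B]B   [B → [ B ] B]
[[[B]B]B]B => [[[[B]B]B]B]B   [B → [ B ] B]
[[[[B]B]B]B]B => [[[[[]]B]B]B]B   [B → [ ]]
[[[[[]]B]B]B]B => [[[[[]][]]B]B]B   [B → [ ]]
[[[[[]][]]B]B]B => [[[[[]][]][]]B]B   [B → [ ]]
[[[[[]][]][]]B]B => [[[[[]][]][]][]]B   [B → [ ]]
[[[[[]][]][]][]]B => [[[[[]][]][]][]][]   [B → [ ]]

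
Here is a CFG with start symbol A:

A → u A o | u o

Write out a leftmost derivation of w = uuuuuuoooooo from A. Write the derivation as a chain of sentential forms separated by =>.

A => uAo   [A → u A o]
uAo => uuAoo   [A → u A o]
uuAoo => uuuAooo   [A → u A o]
uuuAooo => uuuuAoooo   [A → u A o]
uuuuAoooo => uuuuuAooooo   [A → u A o]
uuuuuAooooo => uuuuuuoooooo   [A → u o]

A => uAo => uuAoo => uuuAooo => uuuuAoooo => uuuuuAooooo => uuuuuuoooooo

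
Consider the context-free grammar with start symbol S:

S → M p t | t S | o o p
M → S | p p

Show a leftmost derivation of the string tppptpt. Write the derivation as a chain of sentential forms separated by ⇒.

S ⇒ tS   [S → t S]
tS ⇒ tMpt   [S → M p t]
tMpt ⇒ tSpt   [M → S]
tSpt ⇒ tMptpt   [S → M p t]
tMptpt ⇒ tppptpt   [M → p p]

S ⇒ tS ⇒ tMpt ⇒ tSpt ⇒ tMptpt ⇒ tppptpt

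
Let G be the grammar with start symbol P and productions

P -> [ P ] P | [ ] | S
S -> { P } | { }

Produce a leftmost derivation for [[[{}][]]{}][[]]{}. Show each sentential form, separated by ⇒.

P ⇒ [P]P ⇒ [[P]P]P ⇒ [[[P]P]P]P ⇒ [[[S]P]P]P ⇒ [[[{}]P]P]P ⇒ [[[{}][]]P]P ⇒ [[[{}][]]S]P ⇒ [[[{}][]]{}]P ⇒ [[[{}][]]{}][P]P ⇒ [[[{}][]]{}][[]]P ⇒ [[[{}][]]{}][[]]S ⇒ [[[{}][]]{}][[]]{}

P ⇒ [P]P   [P -> [ P ] P]
[P]P ⇒ [[P]P]P   [P -> [ P ] P]
[[P]P]P ⇒ [[[P]P]P]P   [P -> [ P ] P]
[[[P]P]P]P ⇒ [[[S]P]P]P   [P -> S]
[[[S]P]P]P ⇒ [[[{}]P]P]P   [S -> { }]
[[[{}]P]P]P ⇒ [[[{}][]]P]P   [P -> [ ]]
[[[{}][]]P]P ⇒ [[[{}][]]S]P   [P -> S]
[[[{}][]]S]P ⇒ [[[{}][]]{}]P   [S -> { }]
[[[{}][]]{}]P ⇒ [[[{}][]]{}][P]P   [P -> [ P ] P]
[[[{}][]]{}][P]P ⇒ [[[{}][]]{}][[]]P   [P -> [ ]]
[[[{}][]]{}][[]]P ⇒ [[[{}][]]{}][[]]S   [P -> S]
[[[{}][]]{}][[]]S ⇒ [[[{}][]]{}][[]]{}   [S -> { }]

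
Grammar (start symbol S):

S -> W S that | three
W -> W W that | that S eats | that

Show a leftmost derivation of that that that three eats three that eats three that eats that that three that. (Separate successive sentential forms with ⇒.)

S ⇒ W S that   [S -> W S that]
W S that ⇒ W W that S that   [W -> W W that]
W W that S that ⇒ that S eats W that S that   [W -> that S eats]
that S eats W that S that ⇒ that W S that eats W that S that   [S -> W S that]
that W S that eats W that S that ⇒ that that S eats S that eats W that S that   [W -> that S eats]
that that S eats S that eats W that S that ⇒ that that W S that eats S that eats W that S that   [S -> W S that]
that that W S that eats S that eats W that S that ⇒ that that that S eats S that eats S that eats W that S that   [W -> that S eats]
that that that S eats S that eats S that eats W that S that ⇒ that that that three eats S that eats S that eats W that S that   [S -> three]
that that that three eats S that eats S that eats W that S that ⇒ that that that three eats three that eats S that eats W that S that   [S -> three]
that that that three eats three that eats S that eats W that S that ⇒ that that that three eats three that eats three that eats W that S that   [S -> three]
that that that three eats three that eats three that eats W that S that ⇒ that that that three eats three that eats three that eats that that S that   [W -> that]
that that that three eats three that eats three that eats that that S that ⇒ that that that three eats three that eats three that eats that that three that   [S -> three]

S ⇒ W S that ⇒ W W that S that ⇒ that S eats W that S that ⇒ that W S that eats W that S that ⇒ that that S eats S that eats W that S that ⇒ that that W S that eats S that eats W that S that ⇒ that that that S eats S that eats S that eats W that S that ⇒ that that that three eats S that eats S that eats W that S that ⇒ that that that three eats three that eats S that eats W that S that ⇒ that that that three eats three that eats three that eats W that S that ⇒ that that that three eats three that eats three that eats that that S that ⇒ that that that three eats three that eats three that eats that that three that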